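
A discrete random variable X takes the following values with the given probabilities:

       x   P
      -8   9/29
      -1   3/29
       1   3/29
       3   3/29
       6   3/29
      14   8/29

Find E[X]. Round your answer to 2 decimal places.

2.31

E[X] = (9/29)·(-8) + (3/29)·(-1) + (3/29)·1 + (3/29)·3 + (3/29)·6 + (8/29)·14
     = 67/29 ≈ 2.31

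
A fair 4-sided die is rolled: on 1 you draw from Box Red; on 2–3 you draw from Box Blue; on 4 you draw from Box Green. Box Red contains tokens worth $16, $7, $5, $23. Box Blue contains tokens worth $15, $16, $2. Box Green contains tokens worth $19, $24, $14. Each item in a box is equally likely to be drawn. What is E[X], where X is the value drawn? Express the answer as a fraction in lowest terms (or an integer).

215/16 dollars

E[X | Box Red] = (16 + 7 + 5 + 23)/4 = 51/4
E[X | Box Blue] = (15 + 16 + 2)/3 = 11
E[X | Box Green] = (19 + 24 + 14)/3 = 19
E[X] = (1/4)·51/4 + (1/2)·11 + (1/4)·19 = 215/16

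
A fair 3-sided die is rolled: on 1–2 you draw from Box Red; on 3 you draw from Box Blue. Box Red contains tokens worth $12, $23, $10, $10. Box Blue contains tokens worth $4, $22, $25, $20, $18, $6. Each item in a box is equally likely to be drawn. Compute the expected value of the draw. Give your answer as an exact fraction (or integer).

130/9 dollars

E[X | Box Red] = (12 + 23 + 10 + 10)/4 = 55/4
E[X | Box Blue] = (4 + 22 + 25 + 20 + 18 + 6)/6 = 95/6
E[X] = (2/3)·55/4 + (1/3)·95/6 = 130/9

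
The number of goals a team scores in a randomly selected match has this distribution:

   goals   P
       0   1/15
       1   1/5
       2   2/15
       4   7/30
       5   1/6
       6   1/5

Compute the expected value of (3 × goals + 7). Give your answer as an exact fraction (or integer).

E[3x+7] = (1/15)·7 + (1/5)·10 + (2/15)·13 + (7/30)·19 + (1/6)·22 + (1/5)·25
     = 173/10

173/10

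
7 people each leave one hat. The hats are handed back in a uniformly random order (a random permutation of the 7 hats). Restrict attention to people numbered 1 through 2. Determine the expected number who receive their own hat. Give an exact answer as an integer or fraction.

2/7

Let Xᵢ = 1 if person i gets their own hat. For each i, P(Xᵢ=1) = 1/7.
By linearity of expectation, E[X₁+…+X_2] = 2·(1/7) = 2/7.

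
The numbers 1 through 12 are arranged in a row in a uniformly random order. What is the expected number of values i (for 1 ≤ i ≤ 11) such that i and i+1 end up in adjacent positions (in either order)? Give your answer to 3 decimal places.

1.833

For each i ∈ {1,…,11}, let Xᵢ = 1 if i and i+1 are adjacent. P(Xᵢ=1) = 2·(12−1)!/12! = 2/12.
By linearity, E[ΣXᵢ] = (11)·(2/12) = 11/6.
≈ 1.833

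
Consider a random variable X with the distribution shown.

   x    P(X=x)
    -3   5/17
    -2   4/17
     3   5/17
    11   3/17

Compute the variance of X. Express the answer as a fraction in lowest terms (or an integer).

7348/289

E[X] = (5/17)·(-3) + (4/17)·(-2) + (5/17)·3 + (3/17)·11 = 25/17
E[X²] = (5/17)·9 + (4/17)·4 + (5/17)·9 + (3/17)·121 = 469/17
Var(X) = 469/17 − (25/17)² = 7348/289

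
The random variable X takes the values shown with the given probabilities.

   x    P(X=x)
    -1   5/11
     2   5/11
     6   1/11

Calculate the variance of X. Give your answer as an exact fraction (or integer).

E[X] = (5/11)·(-1) + (5/11)·2 + (1/11)·6 = 1
E[X²] = (5/11)·1 + (5/11)·4 + (1/11)·36 = 61/11
Var(X) = 61/11 − (1)² = 50/11

50/11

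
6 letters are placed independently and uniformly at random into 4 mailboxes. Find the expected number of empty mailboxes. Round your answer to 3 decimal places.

Let Xⱼ=1 if mailbox j is empty. P(Xⱼ=1) = ((4-1)/4)^6 = 729/4096.
By linearity, E[#empty] = 4·729/4096 = 729/1024.
≈ 0.712

0.712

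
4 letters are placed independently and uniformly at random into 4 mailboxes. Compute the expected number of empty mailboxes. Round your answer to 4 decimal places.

1.2656

Let Xⱼ=1 if mailbox j is empty. P(Xⱼ=1) = ((4-1)/4)^4 = 81/256.
By linearity, E[#empty] = 4·81/256 = 81/64.
≈ 1.2656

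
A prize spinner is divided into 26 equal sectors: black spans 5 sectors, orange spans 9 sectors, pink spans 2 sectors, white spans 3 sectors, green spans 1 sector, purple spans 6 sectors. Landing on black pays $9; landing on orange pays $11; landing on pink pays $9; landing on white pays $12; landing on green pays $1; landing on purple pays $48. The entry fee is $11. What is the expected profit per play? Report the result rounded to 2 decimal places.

$7.73

E[payout] = (5/26)·9 + (9/26)·11 + (2/26)·9 + (3/26)·12 + (1/26)·1 + (6/26)·48 = 487/26
Expected profit = 487/26 − 11 = 201/26 ≈ $7.73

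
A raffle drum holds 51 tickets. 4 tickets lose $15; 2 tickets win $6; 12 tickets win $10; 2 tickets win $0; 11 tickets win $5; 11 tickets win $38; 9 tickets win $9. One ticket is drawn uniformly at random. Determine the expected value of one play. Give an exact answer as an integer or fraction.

626/51 dollars

E[payout] = (4/51)·(-15) + (2/51)·6 + (12/51)·10 + (2/51)·0 + (11/51)·5 + (11/51)·38 + (9/51)·9 = 626/51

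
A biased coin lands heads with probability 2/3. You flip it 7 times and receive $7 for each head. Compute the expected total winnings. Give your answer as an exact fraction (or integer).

E[#heads] = 7·2/3 = 14/3 (linearity over flips).
E[winnings] = 7·14/3 = 98/3.

98/3 dollars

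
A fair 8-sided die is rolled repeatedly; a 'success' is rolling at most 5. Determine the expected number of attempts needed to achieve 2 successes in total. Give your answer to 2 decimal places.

3.20

By linearity (sum of 2 independent geometric waits), E[trials] = 2/p = 2/(5/8) = 16/5.
≈ 3.20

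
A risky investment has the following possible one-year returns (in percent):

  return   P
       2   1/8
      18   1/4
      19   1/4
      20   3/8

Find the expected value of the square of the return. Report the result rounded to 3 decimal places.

321.750

E[X²] = (1/8)·4 + (1/4)·324 + (1/4)·361 + (3/8)·400
     = 1287/4 ≈ 321.750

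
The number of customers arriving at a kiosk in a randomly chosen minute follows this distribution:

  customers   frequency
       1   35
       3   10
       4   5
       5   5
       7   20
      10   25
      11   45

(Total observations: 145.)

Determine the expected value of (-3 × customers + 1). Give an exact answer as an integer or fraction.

Total = 145, so P(customers=1) = 35/145, etc.
E[-3x+1] = (7/29)·(-2) + (2/29)·(-8) + (1/29)·(-11) + (1/29)·(-14) + (4/29)·(-20) + (5/29)·(-29) + (9/29)·(-32)
     = -568/29

-568/29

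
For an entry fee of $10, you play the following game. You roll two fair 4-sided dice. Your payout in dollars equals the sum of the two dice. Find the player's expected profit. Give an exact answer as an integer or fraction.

-$5

Distribution of the sum of the two dice: 2 w.p. 1/16, 3 w.p. 1/8, 4 w.p. 3/16, 5 w.p. 1/4, 6 w.p. 3/16, 7 w.p. 1/8, …
E[payout] = (1/16)·2 + (1/8)·3 + (3/16)·4 + (1/4)·5 + (3/16)·6 + (1/8)·7 + (1/16)·8 = 5
Expected profit = 5 − 10 = -5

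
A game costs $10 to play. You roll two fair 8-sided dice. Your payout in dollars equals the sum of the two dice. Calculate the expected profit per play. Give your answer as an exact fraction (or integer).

-$1

Distribution of the sum of the two dice: 2 w.p. 1/64, 3 w.p. 1/32, 4 w.p. 3/64, 5 w.p. 1/16, 6 w.p. 5/64, 7 w.p. 3/32, …
E[payout] = (1/64)·2 + (1/32)·3 + (3/64)·4 + (1/16)·5 + (5/64)·6 + (3/32)·7 + (7/64)·8 + (1/8)·9 + (7/64)·10 + (3/32)·11 + (5/64)·12 + (1/16)·13 + (3/64)·14 + (1/32)·15 + (1/64)·16 = 9
Expected profit = 9 − 10 = -1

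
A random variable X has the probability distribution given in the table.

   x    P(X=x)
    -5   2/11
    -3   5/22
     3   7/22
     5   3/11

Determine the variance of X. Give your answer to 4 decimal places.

E[X] = (2/11)·(-5) + (5/22)·(-3) + (7/22)·3 + (3/11)·5 = 8/11
E[X²] = (2/11)·25 + (5/22)·9 + (7/22)·9 + (3/11)·25 = 179/11
Var(X) = 179/11 − (8/11)² = 1905/121 ≈ 15.7438

15.7438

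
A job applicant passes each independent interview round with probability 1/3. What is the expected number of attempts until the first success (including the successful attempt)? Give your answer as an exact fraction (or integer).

3

For a geometric distribution, E[trials] = 1/p = 1/(1/3) = 3.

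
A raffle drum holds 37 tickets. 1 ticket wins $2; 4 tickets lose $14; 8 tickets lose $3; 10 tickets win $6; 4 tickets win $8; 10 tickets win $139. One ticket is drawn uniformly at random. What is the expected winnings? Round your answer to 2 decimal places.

$37.95

E[payout] = (1/37)·2 + (4/37)·(-14) + (8/37)·(-3) + (10/37)·6 + (4/37)·8 + (10/37)·139 = 1404/37
≈ $37.95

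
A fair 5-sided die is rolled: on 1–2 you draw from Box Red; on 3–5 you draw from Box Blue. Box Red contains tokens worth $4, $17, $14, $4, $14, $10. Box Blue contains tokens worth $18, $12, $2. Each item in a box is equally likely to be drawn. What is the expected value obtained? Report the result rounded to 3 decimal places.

E[X | Box Red] = (4 + 17 + 14 + 4 + 14 + 10)/6 = 21/2
E[X | Box Blue] = (18 + 12 + 2)/3 = 32/3
E[X] = (2/5)·21/2 + (3/5)·32/3 = 53/5 ≈ 10.600

$10.600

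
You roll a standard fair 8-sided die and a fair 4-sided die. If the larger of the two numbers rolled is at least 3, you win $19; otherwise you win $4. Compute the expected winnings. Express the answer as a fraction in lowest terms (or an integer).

137/8 dollars

E[payout] = (1/8)·4 + (7/8)·19 = 137/8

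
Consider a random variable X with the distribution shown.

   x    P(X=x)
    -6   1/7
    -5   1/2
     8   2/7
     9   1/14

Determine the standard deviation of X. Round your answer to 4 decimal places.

6.4444

E[X] = -3/7, E[X²] = 292/7
Var(X) = E[X²] − (E[X])² = 292/7 − 9/49 = 2035/49
SD(X) = √(2035/49) ≈ 6.4444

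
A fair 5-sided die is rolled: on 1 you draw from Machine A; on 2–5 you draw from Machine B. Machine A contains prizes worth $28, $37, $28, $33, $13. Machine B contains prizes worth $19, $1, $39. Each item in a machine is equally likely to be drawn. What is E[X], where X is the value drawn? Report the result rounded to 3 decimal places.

E[X | Machine A] = (28 + 37 + 28 + 33 + 13)/5 = 139/5
E[X | Machine B] = (19 + 1 + 39)/3 = 59/3
E[X] = (1/5)·139/5 + (4/5)·59/3 = 1597/75 ≈ 21.293

$21.293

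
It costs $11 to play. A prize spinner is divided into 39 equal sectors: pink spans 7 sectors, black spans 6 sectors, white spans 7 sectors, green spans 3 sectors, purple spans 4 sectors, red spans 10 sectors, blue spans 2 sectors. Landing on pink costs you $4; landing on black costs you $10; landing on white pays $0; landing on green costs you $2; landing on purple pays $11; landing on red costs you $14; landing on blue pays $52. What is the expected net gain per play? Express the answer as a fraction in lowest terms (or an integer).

-515/39 dollars

E[payout] = (7/39)·(-4) + (6/39)·(-10) + (7/39)·0 + (3/39)·(-2) + (4/39)·11 + (10/39)·(-14) + (2/39)·52 = -86/39
Expected profit = -86/39 − 11 = -515/39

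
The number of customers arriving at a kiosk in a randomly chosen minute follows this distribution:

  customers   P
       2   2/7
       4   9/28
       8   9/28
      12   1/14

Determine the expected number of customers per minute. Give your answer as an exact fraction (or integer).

37/7

E[X] = (2/7)·2 + (9/28)·4 + (9/28)·8 + (1/14)·12
     = 37/7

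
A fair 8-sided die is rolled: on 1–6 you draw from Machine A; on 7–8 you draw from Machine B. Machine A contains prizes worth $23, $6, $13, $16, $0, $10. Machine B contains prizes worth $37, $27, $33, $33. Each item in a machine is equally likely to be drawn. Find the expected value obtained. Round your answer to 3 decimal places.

$16.625

E[X | Machine A] = (23 + 6 + 13 + 16 + 0 + 10)/6 = 34/3
E[X | Machine B] = (37 + 27 + 33 + 33)/4 = 65/2
E[X] = (3/4)·34/3 + (1/4)·65/2 = 133/8 ≈ 16.625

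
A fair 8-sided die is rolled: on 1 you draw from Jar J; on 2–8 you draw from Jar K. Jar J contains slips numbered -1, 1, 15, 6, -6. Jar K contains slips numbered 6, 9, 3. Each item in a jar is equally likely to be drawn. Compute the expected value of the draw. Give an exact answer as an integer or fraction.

E[X | Jar J] = (-1 + 1 + 15 + 6 − 6)/5 = 3
E[X | Jar K] = (6 + 9 + 3)/3 = 6
E[X] = (1/8)·3 + (7/8)·6 = 45/8

45/8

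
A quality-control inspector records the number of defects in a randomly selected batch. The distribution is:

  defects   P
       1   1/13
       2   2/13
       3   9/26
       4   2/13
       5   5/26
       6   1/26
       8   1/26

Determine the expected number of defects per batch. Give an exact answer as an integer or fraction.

E[X] = (1/13)·1 + (2/13)·2 + (9/26)·3 + (2/13)·4 + (5/26)·5 + (1/26)·6 + (1/26)·8
     = 46/13

46/13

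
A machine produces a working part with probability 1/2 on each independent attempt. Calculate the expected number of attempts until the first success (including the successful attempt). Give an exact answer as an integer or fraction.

For a geometric distribution, E[trials] = 1/p = 1/(1/2) = 2.

2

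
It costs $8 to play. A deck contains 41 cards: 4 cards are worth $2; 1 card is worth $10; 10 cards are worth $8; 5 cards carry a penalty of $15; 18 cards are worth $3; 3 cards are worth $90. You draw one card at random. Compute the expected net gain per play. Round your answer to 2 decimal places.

$0.46

E[payout] = (4/41)·2 + (1/41)·10 + (10/41)·8 + (5/41)·(-15) + (18/41)·3 + (3/41)·90 = 347/41
Expected profit = 347/41 − 8 = 19/41 ≈ $0.46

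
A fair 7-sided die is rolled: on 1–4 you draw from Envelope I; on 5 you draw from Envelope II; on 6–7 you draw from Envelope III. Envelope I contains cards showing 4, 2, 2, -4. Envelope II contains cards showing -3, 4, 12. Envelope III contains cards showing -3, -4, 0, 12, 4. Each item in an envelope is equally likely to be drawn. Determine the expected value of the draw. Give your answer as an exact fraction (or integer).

E[X | Envelope I] = (4 + 2 + 2 − 4)/4 = 1
E[X | Envelope II] = (-3 + 4 + 12)/3 = 13/3
E[X | Envelope III] = (-3 − 4 + 0 + 12 + 4)/5 = 9/5
E[X] = (4/7)·1 + (1/7)·13/3 + (2/7)·9/5 = 179/105

179/105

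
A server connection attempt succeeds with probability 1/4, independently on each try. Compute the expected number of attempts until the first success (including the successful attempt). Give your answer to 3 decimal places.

4.000

For a geometric distribution, E[trials] = 1/p = 1/(1/4) = 4.
≈ 4.000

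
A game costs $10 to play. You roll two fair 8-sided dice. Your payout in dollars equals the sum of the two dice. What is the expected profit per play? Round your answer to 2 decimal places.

-$1.00

Distribution of the sum of the two dice: 2 w.p. 1/64, 3 w.p. 1/32, 4 w.p. 3/64, 5 w.p. 1/16, 6 w.p. 5/64, 7 w.p. 3/32, …
E[payout] = (1/64)·2 + (1/32)·3 + (3/64)·4 + (1/16)·5 + (5/64)·6 + (3/32)·7 + (7/64)·8 + (1/8)·9 + (7/64)·10 + (3/32)·11 + (5/64)·12 + (1/16)·13 + (3/64)·14 + (1/32)·15 + (1/64)·16 = 9
Expected profit = 9 − 10 = -1 ≈ -$1.00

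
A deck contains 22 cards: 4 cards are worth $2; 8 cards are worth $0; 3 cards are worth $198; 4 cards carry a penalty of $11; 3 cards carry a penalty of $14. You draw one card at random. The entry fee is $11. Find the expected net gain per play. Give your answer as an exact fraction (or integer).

E[payout] = (4/22)·2 + (8/22)·0 + (3/22)·198 + (4/22)·(-11) + (3/22)·(-14) = 258/11
Expected profit = 258/11 − 11 = 137/11

137/11 dollars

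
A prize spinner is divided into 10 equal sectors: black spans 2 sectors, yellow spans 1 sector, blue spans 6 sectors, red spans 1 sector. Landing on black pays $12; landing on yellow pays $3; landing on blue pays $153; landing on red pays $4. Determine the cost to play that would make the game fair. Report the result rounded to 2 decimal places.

$94.90

E[payout] = (2/10)·12 + (1/10)·3 + (6/10)·153 + (1/10)·4 = 949/10
Fair fee = E[payout] = 949/10 ≈ $94.90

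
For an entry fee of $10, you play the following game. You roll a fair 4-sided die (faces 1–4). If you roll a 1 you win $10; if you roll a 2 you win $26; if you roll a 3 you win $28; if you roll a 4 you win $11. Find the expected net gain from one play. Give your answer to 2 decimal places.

$8.75

E[payout] = (1/4)·10 + (1/4)·11 + (1/4)·26 + (1/4)·28 = 75/4
Expected profit = 75/4 − 10 = 35/4 ≈ $8.75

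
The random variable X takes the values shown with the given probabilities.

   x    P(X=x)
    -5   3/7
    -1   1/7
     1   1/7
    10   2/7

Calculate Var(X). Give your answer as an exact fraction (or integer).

1914/49

E[X] = (3/7)·(-5) + (1/7)·(-1) + (1/7)·1 + (2/7)·10 = 5/7
E[X²] = (3/7)·25 + (1/7)·1 + (1/7)·1 + (2/7)·100 = 277/7
Var(X) = 277/7 − (5/7)² = 1914/49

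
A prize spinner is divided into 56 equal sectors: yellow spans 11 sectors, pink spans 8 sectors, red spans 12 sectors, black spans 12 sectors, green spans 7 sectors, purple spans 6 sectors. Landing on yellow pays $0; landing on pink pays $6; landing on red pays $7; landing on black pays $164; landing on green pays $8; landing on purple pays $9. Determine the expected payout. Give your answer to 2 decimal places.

E[payout] = (11/56)·0 + (8/56)·6 + (12/56)·7 + (12/56)·164 + (7/56)·8 + (6/56)·9 = 1105/28
≈ $39.46

$39.46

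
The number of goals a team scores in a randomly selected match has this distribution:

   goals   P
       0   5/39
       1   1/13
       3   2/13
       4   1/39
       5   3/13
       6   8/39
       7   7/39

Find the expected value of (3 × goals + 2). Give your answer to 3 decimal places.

14.846

E[3x+2] = (5/39)·2 + (1/13)·5 + (2/13)·11 + (1/39)·14 + (3/13)·17 + (8/39)·20 + (7/39)·23
     = 193/13 ≈ 14.846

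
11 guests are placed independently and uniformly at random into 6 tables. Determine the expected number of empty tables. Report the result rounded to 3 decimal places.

Let Xⱼ=1 if table j is empty. P(Xⱼ=1) = ((6-1)/6)^11 = 48828125/362797056.
By linearity, E[#empty] = 6·48828125/362797056 = 48828125/60466176.
≈ 0.808

0.808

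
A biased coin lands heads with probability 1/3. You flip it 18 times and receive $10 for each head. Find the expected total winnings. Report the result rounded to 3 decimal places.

E[#heads] = 18·1/3 = 6 (linearity over flips).
E[winnings] = 10·6 = 60.
≈ 60.000

$60.000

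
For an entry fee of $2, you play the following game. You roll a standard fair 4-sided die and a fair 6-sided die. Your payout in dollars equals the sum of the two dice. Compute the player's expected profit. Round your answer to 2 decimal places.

Distribution of the sum of the two dice: 2 w.p. 1/24, 3 w.p. 1/12, 4 w.p. 1/8, 5 w.p. 1/6, 6 w.p. 1/6, 7 w.p. 1/6, …
E[payout] = (1/24)·2 + (1/12)·3 + (1/8)·4 + (1/6)·5 + (1/6)·6 + (1/6)·7 + (1/8)·8 + (1/12)·9 + (1/24)·10 = 6
Expected profit = 6 − 2 = 4 ≈ $4.00

$4.00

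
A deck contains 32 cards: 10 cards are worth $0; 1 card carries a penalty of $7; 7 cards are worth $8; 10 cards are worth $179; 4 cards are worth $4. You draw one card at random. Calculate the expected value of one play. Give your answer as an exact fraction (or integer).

1855/32 dollars

E[payout] = (10/32)·0 + (1/32)·(-7) + (7/32)·8 + (10/32)·179 + (4/32)·4 = 1855/32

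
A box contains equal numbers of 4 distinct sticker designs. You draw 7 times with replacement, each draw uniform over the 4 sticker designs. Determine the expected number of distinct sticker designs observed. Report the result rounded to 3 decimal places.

3.466

Let Xⱼ=1 if type j appears at least once. P(Xⱼ=1) = 1 − ((4−1)/4)^7 = 14197/16384.
E[#distinct] = 4·14197/16384 = 14197/4096.
≈ 3.466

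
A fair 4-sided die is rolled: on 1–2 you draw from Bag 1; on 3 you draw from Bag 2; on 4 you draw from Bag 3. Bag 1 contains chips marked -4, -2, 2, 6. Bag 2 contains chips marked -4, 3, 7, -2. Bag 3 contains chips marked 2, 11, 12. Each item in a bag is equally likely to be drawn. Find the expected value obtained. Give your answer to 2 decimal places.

E[X | Bag 1] = (-4 − 2 + 2 + 6)/4 = 1/2
E[X | Bag 2] = (-4 + 3 + 7 − 2)/4 = 1
E[X | Bag 3] = (2 + 11 + 12)/3 = 25/3
E[X] = (1/2)·1/2 + (1/4)·1 + (1/4)·25/3 = 31/12 ≈ 2.58

2.58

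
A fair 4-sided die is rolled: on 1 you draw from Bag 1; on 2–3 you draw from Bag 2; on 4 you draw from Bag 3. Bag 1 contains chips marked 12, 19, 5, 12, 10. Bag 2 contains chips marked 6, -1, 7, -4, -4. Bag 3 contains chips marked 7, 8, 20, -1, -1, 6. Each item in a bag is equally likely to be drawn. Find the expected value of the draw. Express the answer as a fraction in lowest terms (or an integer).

197/40

E[X | Bag 1] = (12 + 19 + 5 + 12 + 10)/5 = 58/5
E[X | Bag 2] = (6 − 1 + 7 − 4 − 4)/5 = 4/5
E[X | Bag 3] = (7 + 8 + 20 − 1 − 1 + 6)/6 = 13/2
E[X] = (1/4)·58/5 + (1/2)·4/5 + (1/4)·13/2 = 197/40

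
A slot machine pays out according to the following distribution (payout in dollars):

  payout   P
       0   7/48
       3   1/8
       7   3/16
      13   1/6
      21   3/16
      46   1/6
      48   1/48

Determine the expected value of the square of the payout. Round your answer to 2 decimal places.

E[X²] = (7/48)·0 + (1/8)·9 + (3/16)·49 + (1/6)·169 + (3/16)·441 + (1/6)·2116 + (1/48)·2304
     = 3131/6 ≈ 521.83

521.83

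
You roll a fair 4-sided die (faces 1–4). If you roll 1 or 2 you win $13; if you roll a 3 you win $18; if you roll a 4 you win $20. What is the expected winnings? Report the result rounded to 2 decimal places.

$16.00

E[payout] = (1/2)·13 + (1/4)·18 + (1/4)·20 = 16
≈ $16.00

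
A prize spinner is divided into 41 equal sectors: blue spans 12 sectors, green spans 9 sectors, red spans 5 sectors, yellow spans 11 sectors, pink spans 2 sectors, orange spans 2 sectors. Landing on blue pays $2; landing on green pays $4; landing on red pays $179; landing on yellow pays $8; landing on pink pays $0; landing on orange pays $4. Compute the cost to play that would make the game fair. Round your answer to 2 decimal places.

$25.63

E[payout] = (12/41)·2 + (9/41)·4 + (5/41)·179 + (11/41)·8 + (2/41)·0 + (2/41)·4 = 1051/41
Fair fee = E[payout] = 1051/41 ≈ $25.63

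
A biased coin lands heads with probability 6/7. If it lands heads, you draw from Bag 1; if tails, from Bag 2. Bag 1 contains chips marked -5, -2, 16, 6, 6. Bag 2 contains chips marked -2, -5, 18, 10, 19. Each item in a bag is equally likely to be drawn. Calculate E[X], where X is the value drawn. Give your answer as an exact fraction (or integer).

166/35

E[X | Bag 1] = (-5 − 2 + 16 + 6 + 6)/5 = 21/5
E[X | Bag 2] = (-2 − 5 + 18 + 10 + 19)/5 = 8
E[X] = (6/7)·21/5 + (1/7)·8 = 166/35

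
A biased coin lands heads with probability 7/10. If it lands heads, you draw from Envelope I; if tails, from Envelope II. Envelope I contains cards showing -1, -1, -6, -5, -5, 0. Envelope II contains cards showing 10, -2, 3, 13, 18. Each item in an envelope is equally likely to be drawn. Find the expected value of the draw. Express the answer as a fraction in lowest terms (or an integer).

21/50

E[X | Envelope I] = (-1 − 1 − 6 − 5 − 5 + 0)/6 = -3
E[X | Envelope II] = (10 − 2 + 3 + 13 + 18)/5 = 42/5
E[X] = (7/10)·(-3) + (3/10)·42/5 = 21/50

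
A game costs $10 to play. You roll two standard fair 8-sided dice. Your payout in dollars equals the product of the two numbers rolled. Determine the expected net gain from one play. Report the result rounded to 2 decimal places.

Distribution of the product of the two numbers rolled: 1 w.p. 1/64, 2 w.p. 1/32, 3 w.p. 1/32, 4 w.p. 3/64, 5 w.p. 1/32, 6 w.p. 1/16, …
E[payout] = (1/64)·1 + (1/32)·2 + (1/32)·3 + (3/64)·4 + (1/32)·5 + (1/16)·6 + (1/32)·7 + (1/16)·8 + (1/64)·9 + (1/32)·10 + (1/16)·12 + (1/32)·14 + (1/32)·15 + (3/64)·16 + (1/32)·18 + (1/32)·20 + (1/32)·21 + (1/16)·24 + (1/64)·25 + (1/32)·28 + (1/32)·30 + (1/32)·32 + (1/32)·35 + (1/64)·36 + (1/32)·40 + (1/32)·42 + (1/32)·48 + (1/64)·49 + (1/32)·56 + (1/64)·64 = 81/4
Expected profit = 81/4 − 10 = 41/4 ≈ $10.25

$10.25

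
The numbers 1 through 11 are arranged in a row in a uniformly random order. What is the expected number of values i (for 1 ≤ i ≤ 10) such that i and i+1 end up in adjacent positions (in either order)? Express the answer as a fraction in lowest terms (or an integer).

For each i ∈ {1,…,10}, let Xᵢ = 1 if i and i+1 are adjacent. P(Xᵢ=1) = 2·(11−1)!/11! = 2/11.
By linearity, E[ΣXᵢ] = (10)·(2/11) = 20/11.

20/11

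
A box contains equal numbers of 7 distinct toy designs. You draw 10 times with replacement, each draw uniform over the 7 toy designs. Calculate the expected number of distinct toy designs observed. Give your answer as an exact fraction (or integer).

222009073/40353607

Let Xⱼ=1 if type j appears at least once. P(Xⱼ=1) = 1 − ((7−1)/7)^10 = 222009073/282475249.
E[#distinct] = 7·222009073/282475249 = 222009073/40353607.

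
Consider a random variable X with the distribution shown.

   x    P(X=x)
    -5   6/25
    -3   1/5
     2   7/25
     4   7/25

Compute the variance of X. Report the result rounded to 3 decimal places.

13.386

E[X] = (6/25)·(-5) + (1/5)·(-3) + (7/25)·2 + (7/25)·4 = -3/25
E[X²] = (6/25)·25 + (1/5)·9 + (7/25)·4 + (7/25)·16 = 67/5
Var(X) = 67/5 − (-3/25)² = 8366/625 ≈ 13.386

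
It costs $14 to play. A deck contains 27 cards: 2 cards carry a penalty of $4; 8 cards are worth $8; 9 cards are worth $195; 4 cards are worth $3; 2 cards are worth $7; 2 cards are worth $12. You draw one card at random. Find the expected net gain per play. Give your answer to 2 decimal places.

E[payout] = (2/27)·(-4) + (8/27)·8 + (9/27)·195 + (4/27)·3 + (2/27)·7 + (2/27)·12 = 1861/27
Expected profit = 1861/27 − 14 = 1483/27 ≈ $54.93

$54.93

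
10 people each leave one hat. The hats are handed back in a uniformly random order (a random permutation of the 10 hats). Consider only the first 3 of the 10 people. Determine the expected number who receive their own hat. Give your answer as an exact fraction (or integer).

3/10

Let Xᵢ = 1 if person i gets their own hat. For each i, P(Xᵢ=1) = 1/10.
By linearity of expectation, E[X₁+…+X_3] = 3·(1/10) = 3/10.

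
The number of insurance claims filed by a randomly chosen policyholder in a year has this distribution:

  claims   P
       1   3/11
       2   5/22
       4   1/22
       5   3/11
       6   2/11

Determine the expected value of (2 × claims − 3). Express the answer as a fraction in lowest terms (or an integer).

41/11

E[2x-3] = (3/11)·(-1) + (5/22)·1 + (1/22)·5 + (3/11)·7 + (2/11)·9
     = 41/11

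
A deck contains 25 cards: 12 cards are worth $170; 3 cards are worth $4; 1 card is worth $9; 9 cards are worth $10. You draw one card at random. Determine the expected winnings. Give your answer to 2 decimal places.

E[payout] = (12/25)·170 + (3/25)·4 + (1/25)·9 + (9/25)·10 = 2151/25
≈ $86.04

$86.04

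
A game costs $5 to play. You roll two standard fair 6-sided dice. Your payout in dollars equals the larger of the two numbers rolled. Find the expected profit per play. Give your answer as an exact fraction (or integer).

Distribution of the larger of the two numbers rolled: 1 w.p. 1/36, 2 w.p. 1/12, 3 w.p. 5/36, 4 w.p. 7/36, 5 w.p. 1/4, 6 w.p. 11/36
E[payout] = (1/36)·1 + (1/12)·2 + (5/36)·3 + (7/36)·4 + (1/4)·5 + (11/36)·6 = 161/36
Expected profit = 161/36 − 5 = -19/36

-19/36 dollars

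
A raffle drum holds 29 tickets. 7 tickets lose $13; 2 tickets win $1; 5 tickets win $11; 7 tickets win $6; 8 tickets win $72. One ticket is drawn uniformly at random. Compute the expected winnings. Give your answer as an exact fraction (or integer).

E[payout] = (7/29)·(-13) + (2/29)·1 + (5/29)·11 + (7/29)·6 + (8/29)·72 = 584/29

584/29 dollars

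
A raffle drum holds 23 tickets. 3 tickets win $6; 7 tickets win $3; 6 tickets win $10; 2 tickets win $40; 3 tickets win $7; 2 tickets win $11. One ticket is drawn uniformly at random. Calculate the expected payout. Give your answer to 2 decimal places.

$9.65

E[payout] = (3/23)·6 + (7/23)·3 + (6/23)·10 + (2/23)·40 + (3/23)·7 + (2/23)·11 = 222/23
≈ $9.65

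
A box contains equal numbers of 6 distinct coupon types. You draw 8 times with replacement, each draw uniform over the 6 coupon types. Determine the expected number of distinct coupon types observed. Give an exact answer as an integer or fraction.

Let Xⱼ=1 if type j appears at least once. P(Xⱼ=1) = 1 − ((6−1)/6)^8 = 1288991/1679616.
E[#distinct] = 6·1288991/1679616 = 1288991/279936.

1288991/279936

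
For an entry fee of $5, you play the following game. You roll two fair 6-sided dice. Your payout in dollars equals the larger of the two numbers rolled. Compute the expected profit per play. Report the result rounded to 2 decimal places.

Distribution of the larger of the two numbers rolled: 1 w.p. 1/36, 2 w.p. 1/12, 3 w.p. 5/36, 4 w.p. 7/36, 5 w.p. 1/4, 6 w.p. 11/36
E[payout] = (1/36)·1 + (1/12)·2 + (5/36)·3 + (7/36)·4 + (1/4)·5 + (11/36)·6 = 161/36
Expected profit = 161/36 − 5 = -19/36 ≈ -$0.53

-$0.53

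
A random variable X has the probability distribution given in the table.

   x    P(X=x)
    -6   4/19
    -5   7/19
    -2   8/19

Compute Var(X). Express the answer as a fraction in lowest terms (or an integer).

1044/361

E[X] = (4/19)·(-6) + (7/19)·(-5) + (8/19)·(-2) = -75/19
E[X²] = (4/19)·36 + (7/19)·25 + (8/19)·4 = 351/19
Var(X) = 351/19 − (-75/19)² = 1044/361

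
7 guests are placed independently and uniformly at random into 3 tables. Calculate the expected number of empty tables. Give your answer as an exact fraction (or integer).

Let Xⱼ=1 if table j is empty. P(Xⱼ=1) = ((3-1)/3)^7 = 128/2187.
By linearity, E[#empty] = 3·128/2187 = 128/729.

128/729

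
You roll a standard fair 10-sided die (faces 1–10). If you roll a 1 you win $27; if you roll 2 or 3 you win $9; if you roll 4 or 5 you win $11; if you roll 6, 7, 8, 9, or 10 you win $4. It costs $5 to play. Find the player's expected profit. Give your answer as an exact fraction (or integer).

37/10 dollars

E[payout] = (1/2)·4 + (1/5)·9 + (1/5)·11 + (1/10)·27 = 87/10
Expected profit = 87/10 − 5 = 37/10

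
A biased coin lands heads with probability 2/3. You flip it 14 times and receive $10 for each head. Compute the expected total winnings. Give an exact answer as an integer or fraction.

E[#heads] = 14·2/3 = 28/3 (linearity over flips).
E[winnings] = 10·28/3 = 280/3.

280/3 dollars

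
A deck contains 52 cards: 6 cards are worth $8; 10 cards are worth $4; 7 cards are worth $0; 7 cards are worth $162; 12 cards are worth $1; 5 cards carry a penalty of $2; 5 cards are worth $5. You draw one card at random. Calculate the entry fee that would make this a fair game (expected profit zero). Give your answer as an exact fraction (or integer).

E[payout] = (6/52)·8 + (10/52)·4 + (7/52)·0 + (7/52)·162 + (12/52)·1 + (5/52)·(-2) + (5/52)·5 = 1249/52
Fair fee = E[payout] = 1249/52

1249/52 dollars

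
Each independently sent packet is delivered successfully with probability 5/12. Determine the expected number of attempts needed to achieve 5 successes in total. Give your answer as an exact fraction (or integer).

By linearity (sum of 5 independent geometric waits), E[trials] = 5/p = 5/(5/12) = 12.

12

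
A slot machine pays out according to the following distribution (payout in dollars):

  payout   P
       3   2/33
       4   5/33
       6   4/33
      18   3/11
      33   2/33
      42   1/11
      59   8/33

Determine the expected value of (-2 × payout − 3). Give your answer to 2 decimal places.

-56.09

E[-2x-3] = (2/33)·(-9) + (5/33)·(-11) + (4/33)·(-15) + (3/11)·(-39) + (2/33)·(-69) + (1/11)·(-87) + (8/33)·(-121)
     = -617/11 ≈ -56.09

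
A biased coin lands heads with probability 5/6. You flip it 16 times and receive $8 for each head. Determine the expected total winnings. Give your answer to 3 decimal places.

$106.667

E[#heads] = 16·5/6 = 40/3 (linearity over flips).
E[winnings] = 8·40/3 = 320/3.
≈ 106.667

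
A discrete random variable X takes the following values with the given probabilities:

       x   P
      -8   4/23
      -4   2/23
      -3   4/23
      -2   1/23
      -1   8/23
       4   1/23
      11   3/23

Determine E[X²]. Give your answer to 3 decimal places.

E[X²] = (4/23)·64 + (2/23)·16 + (4/23)·9 + (1/23)·4 + (8/23)·1 + (1/23)·16 + (3/23)·121
     = 715/23 ≈ 31.087

31.087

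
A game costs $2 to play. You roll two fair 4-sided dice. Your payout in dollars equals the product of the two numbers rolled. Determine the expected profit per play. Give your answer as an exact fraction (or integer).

17/4 dollars

Distribution of the product of the two numbers rolled: 1 w.p. 1/16, 2 w.p. 1/8, 3 w.p. 1/8, 4 w.p. 3/16, 6 w.p. 1/8, 8 w.p. 1/8, …
E[payout] = (1/16)·1 + (1/8)·2 + (1/8)·3 + (3/16)·4 + (1/8)·6 + (1/8)·8 + (1/16)·9 + (1/8)·12 + (1/16)·16 = 25/4
Expected profit = 25/4 − 2 = 17/4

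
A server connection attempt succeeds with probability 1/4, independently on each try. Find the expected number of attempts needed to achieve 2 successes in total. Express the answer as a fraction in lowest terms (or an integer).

8

By linearity (sum of 2 independent geometric waits), E[trials] = 2/p = 2/(1/4) = 8.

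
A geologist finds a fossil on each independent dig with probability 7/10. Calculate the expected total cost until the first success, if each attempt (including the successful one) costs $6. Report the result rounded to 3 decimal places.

E[#attempts] = 1/p = 10/7; E[cost] = 6·10/7 = 60/7.
≈ 8.571

$8.571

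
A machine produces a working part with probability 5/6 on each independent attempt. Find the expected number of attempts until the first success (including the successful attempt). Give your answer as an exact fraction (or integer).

For a geometric distribution, E[trials] = 1/p = 1/(5/6) = 6/5.

6/5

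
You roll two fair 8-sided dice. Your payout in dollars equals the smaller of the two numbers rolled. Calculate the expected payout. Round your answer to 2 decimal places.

$3.19

Distribution of the smaller of the two numbers rolled: 1 w.p. 15/64, 2 w.p. 13/64, 3 w.p. 11/64, 4 w.p. 9/64, 5 w.p. 7/64, 6 w.p. 5/64, …
E[payout] = (15/64)·1 + (13/64)·2 + (11/64)·3 + (9/64)·4 + (7/64)·5 + (5/64)·6 + (3/64)·7 + (1/64)·8 = 51/16
≈ $3.19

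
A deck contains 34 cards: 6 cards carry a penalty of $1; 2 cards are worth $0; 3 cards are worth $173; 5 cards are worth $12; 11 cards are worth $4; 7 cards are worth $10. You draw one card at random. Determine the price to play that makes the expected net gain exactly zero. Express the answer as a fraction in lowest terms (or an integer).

E[payout] = (6/34)·(-1) + (2/34)·0 + (3/34)·173 + (5/34)·12 + (11/34)·4 + (7/34)·10 = 687/34
Fair fee = E[payout] = 687/34

687/34 dollars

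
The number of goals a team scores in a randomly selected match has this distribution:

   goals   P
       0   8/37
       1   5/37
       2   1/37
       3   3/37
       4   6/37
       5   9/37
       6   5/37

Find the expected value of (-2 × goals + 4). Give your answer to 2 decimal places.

E[-2x+4] = (8/37)·4 + (5/37)·2 + (1/37)·0 + (3/37)·(-2) + (6/37)·(-4) + (9/37)·(-6) + (5/37)·(-8)
     = -82/37 ≈ -2.22

-2.22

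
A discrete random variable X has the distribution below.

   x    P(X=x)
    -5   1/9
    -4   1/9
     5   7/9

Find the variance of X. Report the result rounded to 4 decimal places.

15.6543

E[X] = (1/9)·(-5) + (1/9)·(-4) + (7/9)·5 = 26/9
E[X²] = (1/9)·25 + (1/9)·16 + (7/9)·25 = 24
Var(X) = 24 − (26/9)² = 1268/81 ≈ 15.6543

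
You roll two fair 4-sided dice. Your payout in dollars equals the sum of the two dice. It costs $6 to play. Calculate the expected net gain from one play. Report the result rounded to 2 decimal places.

Distribution of the sum of the two dice: 2 w.p. 1/16, 3 w.p. 1/8, 4 w.p. 3/16, 5 w.p. 1/4, 6 w.p. 3/16, 7 w.p. 1/8, …
E[payout] = (1/16)·2 + (1/8)·3 + (3/16)·4 + (1/4)·5 + (3/16)·6 + (1/8)·7 + (1/16)·8 = 5
Expected profit = 5 − 6 = -1 ≈ -$1.00

-$1.00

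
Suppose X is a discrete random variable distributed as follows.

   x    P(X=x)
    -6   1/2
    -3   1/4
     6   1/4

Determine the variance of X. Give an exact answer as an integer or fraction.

E[X] = (1/2)·(-6) + (1/4)·(-3) + (1/4)·6 = -9/4
E[X²] = (1/2)·36 + (1/4)·9 + (1/4)·36 = 117/4
Var(X) = 117/4 − (-9/4)² = 387/16

387/16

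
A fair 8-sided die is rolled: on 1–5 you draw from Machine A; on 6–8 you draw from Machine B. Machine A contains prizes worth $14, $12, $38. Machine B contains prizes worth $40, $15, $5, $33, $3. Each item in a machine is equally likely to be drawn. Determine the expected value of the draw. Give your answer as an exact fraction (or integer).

308/15 dollars

E[X | Machine A] = (14 + 12 + 38)/3 = 64/3
E[X | Machine B] = (40 + 15 + 5 + 33 + 3)/5 = 96/5
E[X] = (5/8)·64/3 + (3/8)·96/5 = 308/15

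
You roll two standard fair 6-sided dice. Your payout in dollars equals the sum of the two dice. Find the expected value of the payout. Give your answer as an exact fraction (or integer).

Distribution of the sum of the two dice: 2 w.p. 1/36, 3 w.p. 1/18, 4 w.p. 1/12, 5 w.p. 1/9, 6 w.p. 5/36, 7 w.p. 1/6, …
E[payout] = (1/36)·2 + (1/18)·3 + (1/12)·4 + (1/9)·5 + (5/36)·6 + (1/6)·7 + (5/36)·8 + (1/9)·9 + (1/12)·10 + (1/18)·11 + (1/36)·12 = 7

$7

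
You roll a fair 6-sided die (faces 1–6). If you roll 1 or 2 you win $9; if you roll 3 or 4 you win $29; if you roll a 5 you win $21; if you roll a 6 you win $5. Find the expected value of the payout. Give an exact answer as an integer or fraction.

E[payout] = (1/6)·5 + (1/3)·9 + (1/6)·21 + (1/3)·29 = 17

$17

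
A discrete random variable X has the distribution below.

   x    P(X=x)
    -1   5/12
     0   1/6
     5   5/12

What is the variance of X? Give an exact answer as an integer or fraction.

E[X] = (5/12)·(-1) + (1/6)·0 + (5/12)·5 = 5/3
E[X²] = (5/12)·1 + (1/6)·0 + (5/12)·25 = 65/6
Var(X) = 65/6 − (5/3)² = 145/18

145/18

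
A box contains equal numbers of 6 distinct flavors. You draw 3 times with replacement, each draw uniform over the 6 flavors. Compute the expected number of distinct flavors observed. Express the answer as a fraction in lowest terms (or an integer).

Let Xⱼ=1 if type j appears at least once. P(Xⱼ=1) = 1 − ((6−1)/6)^3 = 91/216.
E[#distinct] = 6·91/216 = 91/36.

91/36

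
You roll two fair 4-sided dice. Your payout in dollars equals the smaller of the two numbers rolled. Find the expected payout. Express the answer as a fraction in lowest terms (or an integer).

15/8 dollars

Distribution of the smaller of the two numbers rolled: 1 w.p. 7/16, 2 w.p. 5/16, 3 w.p. 3/16, 4 w.p. 1/16
E[payout] = (7/16)·1 + (5/16)·2 + (3/16)·3 + (1/16)·4 = 15/8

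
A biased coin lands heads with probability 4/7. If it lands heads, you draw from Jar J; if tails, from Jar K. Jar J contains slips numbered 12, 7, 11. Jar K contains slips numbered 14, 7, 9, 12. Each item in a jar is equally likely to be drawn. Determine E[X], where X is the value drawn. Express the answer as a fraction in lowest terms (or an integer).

143/14

E[X | Jar J] = (12 + 7 + 11)/3 = 10
E[X | Jar K] = (14 + 7 + 9 + 12)/4 = 21/2
E[X] = (4/7)·10 + (3/7)·21/2 = 143/14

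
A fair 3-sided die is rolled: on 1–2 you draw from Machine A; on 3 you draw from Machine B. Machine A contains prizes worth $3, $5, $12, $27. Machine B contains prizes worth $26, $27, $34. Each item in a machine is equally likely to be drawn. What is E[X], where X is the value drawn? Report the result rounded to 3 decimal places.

E[X | Machine A] = (3 + 5 + 12 + 27)/4 = 47/4
E[X | Machine B] = (26 + 27 + 34)/3 = 29
E[X] = (2/3)·47/4 + (1/3)·29 = 35/2 ≈ 17.500

$17.500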